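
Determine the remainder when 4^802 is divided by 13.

Compute successive squares:
802 in binary is 1100100010, i.e. 802 = 512 + 256 + 32 + 2.
4^1 ≡ 4 (mod 13)
4^2 ≡ 4^2 = 16 ≡ 3 (mod 13)
4^4 ≡ 3^2 = 9 (mod 13)
4^8 ≡ 9^2 = 81 ≡ 3 (mod 13)
4^16 ≡ 3^2 = 9 (mod 13)
4^32 ≡ 9^2 = 81 ≡ 3 (mod 13)
4^64 ≡ 3^2 = 9 (mod 13)
4^128 ≡ 9^2 = 81 ≡ 3 (mod 13)
4^256 ≡ 3^2 = 9 (mod 13)
4^512 ≡ 9^2 = 81 ≡ 3 (mod 13)
4^802 = 4^512 × 4^256 × 4^32 × 4^2 ≡ 3 × 9 × 3 × 3 (mod 13).
Accumulate the product:
3 × 9 = 27 ≡ 1
1 × 3 = 3
3 × 3 = 9

9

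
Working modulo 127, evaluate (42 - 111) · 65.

87

42 - 111 = -69 ≡ 58 (mod 127)
58 · 65 = 3770 ≡ 87 (mod 127)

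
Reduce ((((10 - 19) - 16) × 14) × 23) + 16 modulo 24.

6

10 - 19 = -9 ≡ 15 (mod 24)
15 - 16 = -1 ≡ 23 (mod 24)
23 × 14 = 322 ≡ 10 (mod 24)
10 × 23 = 230 ≡ 14 (mod 24)
14 + 16 = 30 ≡ 6 (mod 24)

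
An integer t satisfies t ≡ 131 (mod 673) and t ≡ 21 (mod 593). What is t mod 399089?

148864

673⁻¹ mod 593: 673*467 ≡ 1 (mod 593), so 673⁻¹ ≡ 467.
t = 131 + 673*((21 − 131)*467 mod 593) = 131 + 673*221 = 148864.
Check: 148864 mod 673 = 131, 148864 mod 593 = 21. ✓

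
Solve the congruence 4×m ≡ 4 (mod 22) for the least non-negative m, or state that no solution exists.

1

gcd(4, 22) = 2, and 2 | 4, so solutions exist.
Divide through by 2: 2×m ≡ 2 (mod 11).
2⁻¹ ≡ 6 (mod 11).
m ≡ 6×2 ≡ 1 (mod 11).
The smallest non-negative solution is m = 1.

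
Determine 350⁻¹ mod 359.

By the extended Euclidean algorithm:
359 = 1*350 + 9
350 = 38*9 + 8
9 = 1*8 + 1
8 = 8*1 + 0
gcd(350, 359) = 1, so the inverse exists.
Bézout: 1 = 39*359 − 40*350.
So 350⁻¹ ≡ −40 ≡ 319 (mod 359).

319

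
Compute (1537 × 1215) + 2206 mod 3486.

1537 × 1215 = 1867455 ≡ 2445 (mod 3486)
2445 + 2206 = 4651 ≡ 1165 (mod 3486)

1165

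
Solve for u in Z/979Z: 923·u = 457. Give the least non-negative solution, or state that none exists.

gcd(923, 979) = 1, so a unique solution mod 979 exists.
923⁻¹ ≡ 472 (mod 979).
u ≡ 472·457 ≡ 324 (mod 979).

324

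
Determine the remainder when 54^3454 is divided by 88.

Compute successive squares:
3454 in binary is 110101111110, i.e. 3454 = 2048 + 1024 + 256 + 64 + 32 + 16 + 8 + 4 + 2.
54^1 ≡ 54 (mod 88)
54^2 ≡ 54^2 = 2916 ≡ 12 (mod 88)
54^4 ≡ 12^2 = 144 ≡ 56 (mod 88)
54^8 ≡ 56^2 = 3136 ≡ 56 (mod 88)
54^16 ≡ 56^2 = 3136 ≡ 56 (mod 88)
54^32 ≡ 56^2 = 3136 ≡ 56 (mod 88)
54^64 ≡ 56^2 = 3136 ≡ 56 (mod 88)
54^128 ≡ 56^2 = 3136 ≡ 56 (mod 88)
54^256 ≡ 56^2 = 3136 ≡ 56 (mod 88)
54^512 ≡ 56^2 = 3136 ≡ 56 (mod 88)
54^1024 ≡ 56^2 = 3136 ≡ 56 (mod 88)
54^2048 ≡ 56^2 = 3136 ≡ 56 (mod 88)
54^3454 = 54^2048 × 54^1024 × 54^256 × 54^64 × 54^32 × 54^16 × 54^8 × 54^4 × 54^2 ≡ 56 × 56 × 56 × 56 × 56 × 56 × 56 × 56 × 12 (mod 88).
Accumulate the product:
56 × 56 = 3136 ≡ 56
56 × 56 = 3136 ≡ 56
56 × 56 = 3136 ≡ 56
56 × 56 = 3136 ≡ 56
56 × 56 = 3136 ≡ 56
56 × 56 = 3136 ≡ 56
56 × 56 = 3136 ≡ 56
56 × 12 = 672 ≡ 56

56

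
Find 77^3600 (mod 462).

385

3600 in binary is 111000010000, i.e. 3600 = 2048 + 1024 + 512 + 16.
77^1 ≡ 77 (mod 462)
77^2 ≡ 77^2 = 5929 ≡ 385 (mod 462)
77^4 ≡ 385^2 = 148225 ≡ 385 (mod 462)
77^8 ≡ 385^2 = 148225 ≡ 385 (mod 462)
77^16 ≡ 385^2 = 148225 ≡ 385 (mod 462)
77^32 ≡ 385^2 = 148225 ≡ 385 (mod 462)
77^64 ≡ 385^2 = 148225 ≡ 385 (mod 462)
77^128 ≡ 385^2 = 148225 ≡ 385 (mod 462)
77^256 ≡ 385^2 = 148225 ≡ 385 (mod 462)
77^512 ≡ 385^2 = 148225 ≡ 385 (mod 462)
77^1024 ≡ 385^2 = 148225 ≡ 385 (mod 462)
77^2048 ≡ 385^2 = 148225 ≡ 385 (mod 462)
77^3600 = 77^2048 × 77^1024 × 77^512 × 77^16 ≡ 385 × 385 × 385 × 385 (mod 462).
Accumulate the product:
385 × 385 = 148225 ≡ 385
385 × 385 = 148225 ≡ 385
385 × 385 = 148225 ≡ 385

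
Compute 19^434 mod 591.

1

Using repeated squaring:
434 in binary is 110110010, i.e. 434 = 256 + 128 + 32 + 16 + 2.
19^1 ≡ 19 (mod 591)
19^2 ≡ 19^2 = 361 (mod 591)
19^4 ≡ 361^2 = 130321 ≡ 301 (mod 591)
19^8 ≡ 301^2 = 90601 ≡ 178 (mod 591)
19^16 ≡ 178^2 = 31684 ≡ 361 (mod 591)
19^32 ≡ 361^2 = 130321 ≡ 301 (mod 591)
19^64 ≡ 301^2 = 90601 ≡ 178 (mod 591)
19^128 ≡ 178^2 = 31684 ≡ 361 (mod 591)
19^256 ≡ 361^2 = 130321 ≡ 301 (mod 591)
19^434 = 19^256 · 19^128 · 19^32 · 19^16 · 19^2 ≡ 301 · 361 · 301 · 361 · 361 (mod 591).
Accumulate the product:
301 · 361 = 108661 ≡ 508
508 · 301 = 152908 ≡ 430
430 · 361 = 155230 ≡ 388
388 · 361 = 140068 ≡ 1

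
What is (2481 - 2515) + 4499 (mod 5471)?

4465

2481 - 2515 = -34 ≡ 5437 (mod 5471)
5437 + 4499 = 9936 ≡ 4465 (mod 5471)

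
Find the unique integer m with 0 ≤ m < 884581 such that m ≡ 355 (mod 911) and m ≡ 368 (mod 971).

339247

911⁻¹ mod 971: 911×178 ≡ 1 (mod 971), so 911⁻¹ ≡ 178.
m = 355 + 911×((368 − 355)×178 mod 971) = 355 + 911×372 = 339247.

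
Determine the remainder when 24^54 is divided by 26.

12

Compute successive squares:
24^1 ≡ 24 (mod 26)
24^2 ≡ 24^2 = 576 ≡ 4 (mod 26)
24^4 ≡ 4^2 = 16 (mod 26)
24^8 ≡ 16^2 = 256 ≡ 22 (mod 26)
24^16 ≡ 22^2 = 484 ≡ 16 (mod 26)
24^32 ≡ 16^2 = 256 ≡ 22 (mod 26)
24^54 = 24^32 · 24^16 · 24^4 · 24^2 ≡ 22 · 16 · 16 · 4 (mod 26).
Accumulate the product:
22 · 16 = 352 ≡ 14
14 · 16 = 224 ≡ 16
16 · 4 = 64 ≡ 12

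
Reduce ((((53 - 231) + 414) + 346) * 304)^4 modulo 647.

53 - 231 = -178 ≡ 469 (mod 647)
469 + 414 = 883 ≡ 236 (mod 647)
236 + 346 = 582
582 * 304 = 176928 ≡ 297 (mod 647)
(297)^4 ≡ 505 (mod 647)

505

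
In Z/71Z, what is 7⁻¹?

61

By the extended Euclidean algorithm:
71 = 10*7 + 1
7 = 7*1 + 0
gcd(7, 71) = 1, so the inverse exists.
Back-substitute for 1:
1 = 1*71 − 10*7
So 7⁻¹ ≡ −10 ≡ 61 (mod 71).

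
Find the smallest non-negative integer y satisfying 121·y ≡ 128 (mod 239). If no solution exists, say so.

165

gcd(121, 239) = 1, so a unique solution mod 239 exists.
121⁻¹ ≡ 160 (mod 239).
y ≡ 160·128 ≡ 165 (mod 239).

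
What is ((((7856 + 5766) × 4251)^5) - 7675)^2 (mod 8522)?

2967

7856 + 5766 = 13622 ≡ 5100 (mod 8522)
5100 × 4251 = 21680100 ≡ 132 (mod 8522)
(132)^5 ≡ 5608 (mod 8522)
5608 - 7675 = -2067 ≡ 6455 (mod 8522)
(6455)^2 ≡ 2967 (mod 8522)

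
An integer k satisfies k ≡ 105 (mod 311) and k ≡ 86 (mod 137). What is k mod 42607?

311⁻¹ mod 137: 311*100 ≡ 1 (mod 137), so 311⁻¹ ≡ 100.
k = 105 + 311*((86 − 105)*100 mod 137) = 105 + 311*18 = 5703.
Check: 5703 mod 311 = 105, 5703 mod 137 = 86. ✓

5703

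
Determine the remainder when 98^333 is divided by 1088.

Compute successive squares:
333 in binary is 101001101, i.e. 333 = 256 + 64 + 8 + 4 + 1.
98^1 ≡ 98 (mod 1088)
98^2 ≡ 98^2 = 9604 ≡ 900 (mod 1088)
98^4 ≡ 900^2 = 810000 ≡ 528 (mod 1088)
98^8 ≡ 528^2 = 278784 ≡ 256 (mod 1088)
98^16 ≡ 256^2 = 65536 ≡ 256 (mod 1088)
98^32 ≡ 256^2 = 65536 ≡ 256 (mod 1088)
98^64 ≡ 256^2 = 65536 ≡ 256 (mod 1088)
98^128 ≡ 256^2 = 65536 ≡ 256 (mod 1088)
98^256 ≡ 256^2 = 65536 ≡ 256 (mod 1088)
98^333 = 98^256 × 98^64 × 98^8 × 98^4 × 98^1 ≡ 256 × 256 × 256 × 528 × 98 (mod 1088).
Accumulate the product:
256 × 256 = 65536 ≡ 256
256 × 256 = 65536 ≡ 256
256 × 528 = 135168 ≡ 256
256 × 98 = 25088 ≡ 64

64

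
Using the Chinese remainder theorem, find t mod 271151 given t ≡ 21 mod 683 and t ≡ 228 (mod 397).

683⁻¹ mod 397: 683*304 ≡ 1 (mod 397), so 683⁻¹ ≡ 304.
t = 21 + 683*((228 − 21)*304 mod 397) = 21 + 683*202 = 137987.
Check: 137987 mod 683 = 21, 137987 mod 397 = 228. ✓

137987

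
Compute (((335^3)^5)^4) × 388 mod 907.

(335)^3 ≡ 225 (mod 907)
(225)^5 ≡ 399 (mod 907)
(399)^4 ≡ 733 (mod 907)
733 × 388 = 284404 ≡ 513 (mod 907)

513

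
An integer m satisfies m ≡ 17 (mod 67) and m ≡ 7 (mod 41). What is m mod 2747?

67⁻¹ mod 41: 67×30 ≡ 1 (mod 41), so 67⁻¹ ≡ 30.
m = 17 + 67×((7 − 17)×30 mod 41) = 17 + 67×28 = 1893.

1893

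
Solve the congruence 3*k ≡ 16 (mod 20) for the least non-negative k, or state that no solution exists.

12

gcd(3, 20) = 1, so a unique solution mod 20 exists.
3⁻¹ ≡ 7 (mod 20).
k ≡ 7*16 ≡ 12 (mod 20).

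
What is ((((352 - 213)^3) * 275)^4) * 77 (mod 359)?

352 - 213 = 139
(139)^3 ≡ 299 (mod 359)
299 * 275 = 82225 ≡ 14 (mod 359)
(14)^4 ≡ 3 (mod 359)
3 * 77 = 231

231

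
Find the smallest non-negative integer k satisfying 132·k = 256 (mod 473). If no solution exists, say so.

gcd(132, 473) = 11, and 11 does not divide 256.
So the congruence has no solution.

no solution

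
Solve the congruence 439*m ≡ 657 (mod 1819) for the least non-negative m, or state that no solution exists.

478

gcd(439, 1819) = 1, so a unique solution mod 1819 exists.
439⁻¹ ≡ 895 (mod 1819).
m ≡ 895*657 ≡ 478 (mod 1819).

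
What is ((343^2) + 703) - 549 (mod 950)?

(343)^2 ≡ 799 (mod 950)
799 + 703 = 1502 ≡ 552 (mod 950)
552 - 549 = 3

3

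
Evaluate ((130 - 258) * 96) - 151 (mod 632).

201

130 - 258 = -128 ≡ 504 (mod 632)
504 * 96 = 48384 ≡ 352 (mod 632)
352 - 151 = 201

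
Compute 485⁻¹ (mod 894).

647

Run the extended Euclidean algorithm:
894 = 1*485 + 409
485 = 1*409 + 76
409 = 5*76 + 29
76 = 2*29 + 18
29 = 1*18 + 11
18 = 1*11 + 7
11 = 1*7 + 4
7 = 1*4 + 3
4 = 1*3 + 1
3 = 3*1 + 0
gcd(485, 894) = 1, so the inverse exists.
Back-substitute for 1:
1 = 1*4 − 1*3
  = −1*7 + 2*4
  = 2*11 − 3*7
  = −3*18 + 5*11
  = 5*29 − 8*18
  = −8*76 + 21*29
  = 21*409 − 113*76
  = −113*485 + 134*409
  = 134*894 − 247*485
So 485⁻¹ ≡ −247 ≡ 647 (mod 894).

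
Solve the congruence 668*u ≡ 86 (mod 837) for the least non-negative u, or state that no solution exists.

574

gcd(668, 837) = 1, so a unique solution mod 837 exists.
668⁻¹ ≡ 104 (mod 837).
u ≡ 104*86 ≡ 574 (mod 837).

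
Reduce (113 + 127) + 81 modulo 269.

52

113 + 127 = 240
240 + 81 = 321 ≡ 52 (mod 269)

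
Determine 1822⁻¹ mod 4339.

Apply the Euclidean algorithm and back-substitute:
4339 = 2×1822 + 695
1822 = 2×695 + 432
695 = 1×432 + 263
432 = 1×263 + 169
263 = 1×169 + 94
169 = 1×94 + 75
94 = 1×75 + 19
75 = 3×19 + 18
19 = 1×18 + 1
18 = 18×1 + 0
gcd(1822, 4339) = 1, so the inverse exists.
Bézout: 1 = 97×4339 − 231×1822.
So 1822⁻¹ ≡ −231 ≡ 4108 (mod 4339).

4108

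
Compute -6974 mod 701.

36

-6974 = -10*701 + 36, so -6974 ≡ 36 (mod 701).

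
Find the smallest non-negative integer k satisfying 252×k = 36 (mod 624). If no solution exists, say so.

15

gcd(252, 624) = 12, and 12 | 36, so solutions exist.
Divide through by 12: 21×k mod 52 = 3.
21⁻¹ ≡ 5 (mod 52).
k ≡ 5×3 ≡ 15 (mod 52).
The smallest non-negative solution is k = 15.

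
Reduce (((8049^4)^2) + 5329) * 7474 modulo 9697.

152

(8049)^4 ≡ 807 (mod 9697)
(807)^2 ≡ 1550 (mod 9697)
1550 + 5329 = 6879
6879 * 7474 = 51413646 ≡ 152 (mod 9697)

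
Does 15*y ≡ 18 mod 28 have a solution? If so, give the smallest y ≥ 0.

gcd(15, 28) = 1, so a unique solution mod 28 exists.
15⁻¹ ≡ 15 (mod 28).
y ≡ 15*18 ≡ 18 (mod 28).

18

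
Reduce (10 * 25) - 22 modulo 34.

10 * 25 = 250 ≡ 12 (mod 34)
12 - 22 = -10 ≡ 24 (mod 34)

24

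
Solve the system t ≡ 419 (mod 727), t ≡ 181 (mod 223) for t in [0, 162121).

727⁻¹ mod 223: 727·50 ≡ 1 (mod 223), so 727⁻¹ ≡ 50.
t = 419 + 727·((181 − 419)·50 mod 223) = 419 + 727·142 = 103653.

103653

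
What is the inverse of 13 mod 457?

457 = 35×13 + 2
13 = 6×2 + 1
2 = 2×1 + 0
gcd(13, 457) = 1, so the inverse exists.
Back-substitute for 1:
1 = 1×13 − 6×2
  = −6×457 + 211×13
So 13⁻¹ ≡ 211 (mod 457).

211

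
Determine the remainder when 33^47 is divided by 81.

By square-and-multiply:
33^1 ≡ 33 (mod 81)
33^2 ≡ 33^2 = 1089 ≡ 36 (mod 81)
33^4 ≡ 36^2 = 1296 ≡ 0 (mod 81)
33^8 ≡ 0^2 = 0 (mod 81)
33^16 ≡ 0^2 = 0 (mod 81)
33^32 ≡ 0^2 = 0 (mod 81)
33^47 = 33^32 · 33^8 · 33^4 · 33^2 · 33^1 ≡ 0 · 0 · 0 · 36 · 33 (mod 81).
Accumulate the product:
0 · 0 = 0
0 · 0 = 0
0 · 36 = 0
0 · 33 = 0

0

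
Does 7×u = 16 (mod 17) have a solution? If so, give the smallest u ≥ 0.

12

gcd(7, 17) = 1, so a unique solution mod 17 exists.
7⁻¹ ≡ 5 (mod 17).
u ≡ 5×16 ≡ 12 (mod 17).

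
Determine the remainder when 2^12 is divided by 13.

1

12 in binary is 1100, i.e. 12 = 8 + 4.
2^1 ≡ 2 (mod 13)
2^2 ≡ 2^2 = 4 (mod 13)
2^4 ≡ 4^2 = 16 ≡ 3 (mod 13)
2^8 ≡ 3^2 = 9 (mod 13)
2^12 = 2^8 × 2^4 ≡ 9 × 3 (mod 13).
9 × 3 = 27 ≡ 1 (mod 13).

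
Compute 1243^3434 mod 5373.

By square-and-multiply:
3434 in binary is 110101101010, i.e. 3434 = 2048 + 1024 + 256 + 64 + 32 + 8 + 2.
1243^1 ≡ 1243 (mod 5373)
1243^2 ≡ 1243^2 = 1545049 ≡ 2998 (mod 5373)
1243^4 ≡ 2998^2 = 8988004 ≡ 4348 (mod 5373)
1243^8 ≡ 4348^2 = 18905104 ≡ 2890 (mod 5373)
1243^16 ≡ 2890^2 = 8352100 ≡ 2458 (mod 5373)
1243^32 ≡ 2458^2 = 6041764 ≡ 2512 (mod 5373)
1243^64 ≡ 2512^2 = 6310144 ≡ 2242 (mod 5373)
1243^128 ≡ 2242^2 = 5026564 ≡ 2809 (mod 5373)
1243^256 ≡ 2809^2 = 7890481 ≡ 2917 (mod 5373)
1243^512 ≡ 2917^2 = 8508889 ≡ 3430 (mod 5373)
1243^1024 ≡ 3430^2 = 11764900 ≡ 3403 (mod 5373)
1243^2048 ≡ 3403^2 = 11580409 ≡ 1594 (mod 5373)
1243^3434 = 1243^2048 * 1243^1024 * 1243^256 * 1243^64 * 1243^32 * 1243^8 * 1243^2 ≡ 1594 * 3403 * 2917 * 2242 * 2512 * 2890 * 2998 (mod 5373).
Accumulate the product:
1594 * 3403 = 5424382 ≡ 3025
3025 * 2917 = 8823925 ≡ 1459
1459 * 2242 = 3271078 ≡ 4294
4294 * 2512 = 10786528 ≡ 2917
2917 * 2890 = 8430130 ≡ 5266
5266 * 2998 = 15787468 ≡ 1594

1594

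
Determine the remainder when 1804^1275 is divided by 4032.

3520

1275 in binary is 10011111011, i.e. 1275 = 1024 + 128 + 64 + 32 + 16 + 8 + 2 + 1.
1804^1 ≡ 1804 (mod 4032)
1804^2 ≡ 1804^2 = 3254416 ≡ 592 (mod 4032)
1804^4 ≡ 592^2 = 350464 ≡ 3712 (mod 4032)
1804^8 ≡ 3712^2 = 13778944 ≡ 1600 (mod 4032)
1804^16 ≡ 1600^2 = 2560000 ≡ 3712 (mod 4032)
1804^32 ≡ 3712^2 = 13778944 ≡ 1600 (mod 4032)
1804^64 ≡ 1600^2 = 2560000 ≡ 3712 (mod 4032)
1804^128 ≡ 3712^2 = 13778944 ≡ 1600 (mod 4032)
1804^256 ≡ 1600^2 = 2560000 ≡ 3712 (mod 4032)
1804^512 ≡ 3712^2 = 13778944 ≡ 1600 (mod 4032)
1804^1024 ≡ 1600^2 = 2560000 ≡ 3712 (mod 4032)
1804^1275 = 1804^1024 · 1804^128 · 1804^64 · 1804^32 · 1804^16 · 1804^8 · 1804^2 · 1804^1 ≡ 3712 · 1600 · 3712 · 1600 · 3712 · 1600 · 592 · 1804 (mod 4032).
Accumulate the product:
3712 · 1600 = 5939200 ≡ 64
64 · 3712 = 237568 ≡ 3712
3712 · 1600 = 5939200 ≡ 64
64 · 3712 = 237568 ≡ 3712
3712 · 1600 = 5939200 ≡ 64
64 · 592 = 37888 ≡ 1600
1600 · 1804 = 2886400 ≡ 3520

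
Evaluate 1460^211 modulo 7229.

By square-and-multiply:
1460^1 ≡ 1460 (mod 7229)
1460^2 ≡ 1460^2 = 2131600 ≡ 6274 (mod 7229)
1460^4 ≡ 6274^2 = 39363076 ≡ 1171 (mod 7229)
1460^8 ≡ 1171^2 = 1371241 ≡ 4960 (mod 7229)
1460^16 ≡ 4960^2 = 24601600 ≡ 1313 (mod 7229)
1460^32 ≡ 1313^2 = 1723969 ≡ 3467 (mod 7229)
1460^64 ≡ 3467^2 = 12020089 ≡ 5491 (mod 7229)
1460^128 ≡ 5491^2 = 30151081 ≡ 6151 (mod 7229)
1460^211 = 1460^128 × 1460^64 × 1460^16 × 1460^2 × 1460^1 ≡ 6151 × 5491 × 1313 × 6274 × 1460 (mod 7229).
Accumulate the product:
6151 × 5491 = 33775141 ≡ 1253
1253 × 1313 = 1645189 ≡ 4206
4206 × 6274 = 26388444 ≡ 2594
2594 × 1460 = 3787240 ≡ 6473

6473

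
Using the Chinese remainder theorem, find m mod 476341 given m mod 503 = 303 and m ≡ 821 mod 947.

396667

503⁻¹ mod 947: 503×305 ≡ 1 (mod 947), so 503⁻¹ ≡ 305.
m = 303 + 503×((821 − 303)×305 mod 947) = 303 + 503×788 = 396667.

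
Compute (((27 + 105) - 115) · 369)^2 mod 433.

27 + 105 = 132
132 - 115 = 17
17 · 369 = 6273 ≡ 211 (mod 433)
(211)^2 ≡ 355 (mod 433)

355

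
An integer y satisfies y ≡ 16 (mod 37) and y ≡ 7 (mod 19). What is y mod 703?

37⁻¹ mod 19: 37·18 ≡ 1 (mod 19), so 37⁻¹ ≡ 18.
y = 16 + 37·((7 − 16)·18 mod 19) = 16 + 37·9 = 349.

349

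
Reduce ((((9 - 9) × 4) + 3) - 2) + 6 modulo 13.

9 - 9 = 0
0 × 4 = 0
0 + 3 = 3
3 - 2 = 1
1 + 6 = 7

7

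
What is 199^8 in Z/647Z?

367

199^1 ≡ 199 (mod 647)
199^2 ≡ 199^2 = 39601 ≡ 134 (mod 647)
199^4 ≡ 134^2 = 17956 ≡ 487 (mod 647)
199^8 ≡ 487^2 = 237169 ≡ 367 (mod 647)
So 199^8 ≡ 367 (mod 647).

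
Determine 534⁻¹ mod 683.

55

Run the extended Euclidean algorithm:
683 = 1·534 + 149
534 = 3·149 + 87
149 = 1·87 + 62
87 = 1·62 + 25
62 = 2·25 + 12
25 = 2·12 + 1
12 = 12·1 + 0
gcd(534, 683) = 1, so the inverse exists.
Bézout: 1 = −43·683 + 55·534.
So 534⁻¹ ≡ 55 (mod 683).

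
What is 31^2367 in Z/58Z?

27

Compute successive squares:
31^1 ≡ 31 (mod 58)
31^2 ≡ 31^2 = 961 ≡ 33 (mod 58)
31^4 ≡ 33^2 = 1089 ≡ 45 (mod 58)
31^8 ≡ 45^2 = 2025 ≡ 53 (mod 58)
31^16 ≡ 53^2 = 2809 ≡ 25 (mod 58)
31^32 ≡ 25^2 = 625 ≡ 45 (mod 58)
31^64 ≡ 45^2 = 2025 ≡ 53 (mod 58)
31^128 ≡ 53^2 = 2809 ≡ 25 (mod 58)
31^256 ≡ 25^2 = 625 ≡ 45 (mod 58)
31^512 ≡ 45^2 = 2025 ≡ 53 (mod 58)
31^1024 ≡ 53^2 = 2809 ≡ 25 (mod 58)
31^2048 ≡ 25^2 = 625 ≡ 45 (mod 58)
31^2367 = 31^2048 * 31^256 * 31^32 * 31^16 * 31^8 * 31^4 * 31^2 * 31^1 ≡ 45 * 45 * 45 * 25 * 53 * 45 * 33 * 31 (mod 58).
Accumulate the product:
45 * 45 = 2025 ≡ 53
53 * 45 = 2385 ≡ 7
7 * 25 = 175 ≡ 1
1 * 53 = 53
53 * 45 = 2385 ≡ 7
7 * 33 = 231 ≡ 57
57 * 31 = 1767 ≡ 27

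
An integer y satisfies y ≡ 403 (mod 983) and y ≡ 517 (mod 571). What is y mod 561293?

433906

983⁻¹ mod 571: 983×79 ≡ 1 (mod 571), so 983⁻¹ ≡ 79.
y = 403 + 983×((517 − 403)×79 mod 571) = 403 + 983×441 = 433906.
Check: 433906 mod 983 = 403, 433906 mod 571 = 517. ✓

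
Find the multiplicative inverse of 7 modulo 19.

11

19 = 2*7 + 5
7 = 1*5 + 2
5 = 2*2 + 1
2 = 2*1 + 0
gcd(7, 19) = 1, so the inverse exists.
Bézout: 1 = 3*19 − 8*7.
So 7⁻¹ ≡ −8 ≡ 11 (mod 19).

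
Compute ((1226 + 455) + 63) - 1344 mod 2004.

1226 + 455 = 1681
1681 + 63 = 1744
1744 - 1344 = 400

400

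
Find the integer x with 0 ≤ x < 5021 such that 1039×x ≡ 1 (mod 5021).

1010

Apply the Euclidean algorithm and back-substitute:
5021 = 4*1039 + 865
1039 = 1*865 + 174
865 = 4*174 + 169
174 = 1*169 + 5
169 = 33*5 + 4
5 = 1*4 + 1
4 = 4*1 + 0
gcd(1039, 5021) = 1, so the inverse exists.
Bézout: 1 = −209*5021 + 1010*1039.
So 1039⁻¹ ≡ 1010 (mod 5021).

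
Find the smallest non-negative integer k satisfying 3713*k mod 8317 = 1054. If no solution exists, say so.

gcd(3713, 8317) = 1, so a unique solution mod 8317 exists.
3713⁻¹ ≡ 2791 (mod 8317).
k ≡ 2791*1054 ≡ 5813 (mod 8317).

5813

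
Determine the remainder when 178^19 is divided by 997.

Compute successive squares:
178^1 ≡ 178 (mod 997)
178^2 ≡ 178^2 = 31684 ≡ 777 (mod 997)
178^4 ≡ 777^2 = 603729 ≡ 544 (mod 997)
178^8 ≡ 544^2 = 295936 ≡ 824 (mod 997)
178^16 ≡ 824^2 = 678976 ≡ 19 (mod 997)
178^19 = 178^16 × 178^2 × 178^1 ≡ 19 × 777 × 178 (mod 997).
Accumulate the product:
19 × 777 = 14763 ≡ 805
805 × 178 = 143290 ≡ 719

719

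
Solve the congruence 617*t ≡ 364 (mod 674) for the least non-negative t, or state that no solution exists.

gcd(617, 674) = 1, so a unique solution mod 674 exists.
617⁻¹ ≡ 201 (mod 674).
t ≡ 201*364 ≡ 372 (mod 674).

372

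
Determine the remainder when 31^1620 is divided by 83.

23

31^1 ≡ 31 (mod 83)
31^2 ≡ 31^2 = 961 ≡ 48 (mod 83)
31^4 ≡ 48^2 = 2304 ≡ 63 (mod 83)
31^8 ≡ 63^2 = 3969 ≡ 68 (mod 83)
31^16 ≡ 68^2 = 4624 ≡ 59 (mod 83)
31^32 ≡ 59^2 = 3481 ≡ 78 (mod 83)
31^64 ≡ 78^2 = 6084 ≡ 25 (mod 83)
31^128 ≡ 25^2 = 625 ≡ 44 (mod 83)
31^256 ≡ 44^2 = 1936 ≡ 27 (mod 83)
31^512 ≡ 27^2 = 729 ≡ 65 (mod 83)
31^1024 ≡ 65^2 = 4225 ≡ 75 (mod 83)
31^1620 = 31^1024 * 31^512 * 31^64 * 31^16 * 31^4 ≡ 75 * 65 * 25 * 59 * 63 (mod 83).
Accumulate the product:
75 * 65 = 4875 ≡ 61
61 * 25 = 1525 ≡ 31
31 * 59 = 1829 ≡ 3
3 * 63 = 189 ≡ 23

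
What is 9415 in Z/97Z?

6

9415 = 97·97 + 6, so 9415 ≡ 6 (mod 97).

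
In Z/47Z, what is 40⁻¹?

Apply the Euclidean algorithm and back-substitute:
47 = 1·40 + 7
40 = 5·7 + 5
7 = 1·5 + 2
5 = 2·2 + 1
2 = 2·1 + 0
gcd(40, 47) = 1, so the inverse exists.
Back-substitute for 1:
1 = 1·5 − 2·2
  = −2·7 + 3·5
  = 3·40 − 17·7
  = −17·47 + 20·40
So 40⁻¹ ≡ 20 (mod 47).

20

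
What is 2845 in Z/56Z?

2845 = 50*56 + 45, so 2845 ≡ 45 (mod 56).

45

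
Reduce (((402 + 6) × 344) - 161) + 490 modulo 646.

402 + 6 = 408
408 × 344 = 140352 ≡ 170 (mod 646)
170 - 161 = 9
9 + 490 = 499

499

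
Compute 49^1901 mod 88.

By square-and-multiply:
1901 in binary is 11101101101, i.e. 1901 = 1024 + 512 + 256 + 64 + 32 + 8 + 4 + 1.
49^1 ≡ 49 (mod 88)
49^2 ≡ 49^2 = 2401 ≡ 25 (mod 88)
49^4 ≡ 25^2 = 625 ≡ 9 (mod 88)
49^8 ≡ 9^2 = 81 (mod 88)
49^16 ≡ 81^2 = 6561 ≡ 49 (mod 88)
49^32 ≡ 49^2 = 2401 ≡ 25 (mod 88)
49^64 ≡ 25^2 = 625 ≡ 9 (mod 88)
49^128 ≡ 9^2 = 81 (mod 88)
49^256 ≡ 81^2 = 6561 ≡ 49 (mod 88)
49^512 ≡ 49^2 = 2401 ≡ 25 (mod 88)
49^1024 ≡ 25^2 = 625 ≡ 9 (mod 88)
49^1901 = 49^1024 × 49^512 × 49^256 × 49^64 × 49^32 × 49^8 × 49^4 × 49^1 ≡ 9 × 25 × 49 × 9 × 25 × 81 × 9 × 49 (mod 88).
Accumulate the product:
9 × 25 = 225 ≡ 49
49 × 49 = 2401 ≡ 25
25 × 9 = 225 ≡ 49
49 × 25 = 1225 ≡ 81
81 × 81 = 6561 ≡ 49
49 × 9 = 441 ≡ 1
1 × 49 = 49

49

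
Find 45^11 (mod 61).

36

By square-and-multiply:
11 in binary is 1011, i.e. 11 = 8 + 2 + 1.
45^1 ≡ 45 (mod 61)
45^2 ≡ 45^2 = 2025 ≡ 12 (mod 61)
45^4 ≡ 12^2 = 144 ≡ 22 (mod 61)
45^8 ≡ 22^2 = 484 ≡ 57 (mod 61)
45^11 = 45^8 · 45^2 · 45^1 ≡ 57 · 12 · 45 (mod 61).
Accumulate the product:
57 · 12 = 684 ≡ 13
13 · 45 = 585 ≡ 36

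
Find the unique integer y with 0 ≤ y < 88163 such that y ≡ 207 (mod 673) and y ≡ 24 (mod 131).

66834

673⁻¹ mod 131: 673·51 ≡ 1 (mod 131), so 673⁻¹ ≡ 51.
y = 207 + 673·((24 − 207)·51 mod 131) = 207 + 673·99 = 66834.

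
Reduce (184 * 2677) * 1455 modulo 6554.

6540

184 * 2677 = 492568 ≡ 1018 (mod 6554)
1018 * 1455 = 1481190 ≡ 6540 (mod 6554)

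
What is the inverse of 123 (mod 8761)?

By the extended Euclidean algorithm:
8761 = 71*123 + 28
123 = 4*28 + 11
28 = 2*11 + 6
11 = 1*6 + 5
6 = 1*5 + 1
5 = 5*1 + 0
gcd(123, 8761) = 1, so the inverse exists.
Back-substitute for 1:
1 = 1*6 − 1*5
  = −1*11 + 2*6
  = 2*28 − 5*11
  = −5*123 + 22*28
  = 22*8761 − 1567*123
So 123⁻¹ ≡ −1567 ≡ 7194 (mod 8761).

7194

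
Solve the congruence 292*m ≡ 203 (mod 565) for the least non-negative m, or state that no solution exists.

gcd(292, 565) = 1, so a unique solution mod 565 exists.
292⁻¹ ≡ 238 (mod 565).
m ≡ 238*203 ≡ 289 (mod 565).

289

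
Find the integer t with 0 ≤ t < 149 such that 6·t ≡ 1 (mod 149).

149 = 24·6 + 5
6 = 1·5 + 1
5 = 5·1 + 0
gcd(6, 149) = 1, so the inverse exists.
Back-substitute for 1:
1 = 1·6 − 1·5
  = −1·149 + 25·6
So 6⁻¹ ≡ 25 (mod 149).

25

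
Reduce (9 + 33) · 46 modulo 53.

9 + 33 = 42
42 · 46 = 1932 ≡ 24 (mod 53)

24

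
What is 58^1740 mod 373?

49

1740 in binary is 11011001100, i.e. 1740 = 1024 + 512 + 128 + 64 + 8 + 4.
58^1 ≡ 58 (mod 373)
58^2 ≡ 58^2 = 3364 ≡ 7 (mod 373)
58^4 ≡ 7^2 = 49 (mod 373)
58^8 ≡ 49^2 = 2401 ≡ 163 (mod 373)
58^16 ≡ 163^2 = 26569 ≡ 86 (mod 373)
58^32 ≡ 86^2 = 7396 ≡ 309 (mod 373)
58^64 ≡ 309^2 = 95481 ≡ 366 (mod 373)
58^128 ≡ 366^2 = 133956 ≡ 49 (mod 373)
58^256 ≡ 49^2 = 2401 ≡ 163 (mod 373)
58^512 ≡ 163^2 = 26569 ≡ 86 (mod 373)
58^1024 ≡ 86^2 = 7396 ≡ 309 (mod 373)
58^1740 = 58^1024 · 58^512 · 58^128 · 58^64 · 58^8 · 58^4 ≡ 309 · 86 · 49 · 366 · 163 · 49 (mod 373).
Accumulate the product:
309 · 86 = 26574 ≡ 91
91 · 49 = 4459 ≡ 356
356 · 366 = 130296 ≡ 119
119 · 163 = 19397 ≡ 1
1 · 49 = 49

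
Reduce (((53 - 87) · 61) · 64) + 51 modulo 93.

53 - 87 = -34 ≡ 59 (mod 93)
59 · 61 = 3599 ≡ 65 (mod 93)
65 · 64 = 4160 ≡ 68 (mod 93)
68 + 51 = 119 ≡ 26 (mod 93)

26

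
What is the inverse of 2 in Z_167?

84

Run the extended Euclidean algorithm:
167 = 83*2 + 1
2 = 2*1 + 0
gcd(2, 167) = 1, so the inverse exists.
Back-substitute for 1:
1 = 1*167 − 83*2
So 2⁻¹ ≡ −83 ≡ 84 (mod 167).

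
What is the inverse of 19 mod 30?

19

30 = 1·19 + 11
19 = 1·11 + 8
11 = 1·8 + 3
8 = 2·3 + 2
3 = 1·2 + 1
2 = 2·1 + 0
gcd(19, 30) = 1, so the inverse exists.
Bézout: 1 = 7·30 − 11·19.
So 19⁻¹ ≡ −11 ≡ 19 (mod 30).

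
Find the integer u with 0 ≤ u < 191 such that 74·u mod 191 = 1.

Run the extended Euclidean algorithm:
191 = 2×74 + 43
74 = 1×43 + 31
43 = 1×31 + 12
31 = 2×12 + 7
12 = 1×7 + 5
7 = 1×5 + 2
5 = 2×2 + 1
2 = 2×1 + 0
gcd(74, 191) = 1, so the inverse exists.
Back-substitute for 1:
1 = 1×5 − 2×2
  = −2×7 + 3×5
  = 3×12 − 5×7
  = −5×31 + 13×12
  = 13×43 − 18×31
  = −18×74 + 31×43
  = 31×191 − 80×74
So 74⁻¹ ≡ −80 ≡ 111 (mod 191).

111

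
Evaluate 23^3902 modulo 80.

49

Using repeated squaring:
23^1 ≡ 23 (mod 80)
23^2 ≡ 23^2 = 529 ≡ 49 (mod 80)
23^4 ≡ 49^2 = 2401 ≡ 1 (mod 80)
23^8 ≡ 1^2 = 1 (mod 80)
23^16 ≡ 1^2 = 1 (mod 80)
23^32 ≡ 1^2 = 1 (mod 80)
23^64 ≡ 1^2 = 1 (mod 80)
23^128 ≡ 1^2 = 1 (mod 80)
23^256 ≡ 1^2 = 1 (mod 80)
23^512 ≡ 1^2 = 1 (mod 80)
23^1024 ≡ 1^2 = 1 (mod 80)
23^2048 ≡ 1^2 = 1 (mod 80)
23^3902 = 23^2048 * 23^1024 * 23^512 * 23^256 * 23^32 * 23^16 * 23^8 * 23^4 * 23^2 ≡ 1 * 1 * 1 * 1 * 1 * 1 * 1 * 1 * 49 (mod 80).
Accumulate the product:
1 * 1 = 1
1 * 1 = 1
1 * 1 = 1
1 * 1 = 1
1 * 1 = 1
1 * 1 = 1
1 * 1 = 1
1 * 49 = 49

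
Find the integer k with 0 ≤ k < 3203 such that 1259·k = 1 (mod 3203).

Apply the Euclidean algorithm and back-substitute:
3203 = 2*1259 + 685
1259 = 1*685 + 574
685 = 1*574 + 111
574 = 5*111 + 19
111 = 5*19 + 16
19 = 1*16 + 3
16 = 5*3 + 1
3 = 3*1 + 0
gcd(1259, 3203) = 1, so the inverse exists.
Back-substitute for 1:
1 = 1*16 − 5*3
  = −5*19 + 6*16
  = 6*111 − 35*19
  = −35*574 + 181*111
  = 181*685 − 216*574
  = −216*1259 + 397*685
  = 397*3203 − 1010*1259
So 1259⁻¹ ≡ −1010 ≡ 2193 (mod 3203).

2193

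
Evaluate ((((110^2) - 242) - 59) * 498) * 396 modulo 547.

148

(110)^2 ≡ 66 (mod 547)
66 - 242 = -176 ≡ 371 (mod 547)
371 - 59 = 312
312 * 498 = 155376 ≡ 28 (mod 547)
28 * 396 = 11088 ≡ 148 (mod 547)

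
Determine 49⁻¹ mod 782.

399

Apply the Euclidean algorithm and back-substitute:
782 = 15·49 + 47
49 = 1·47 + 2
47 = 23·2 + 1
2 = 2·1 + 0
gcd(49, 782) = 1, so the inverse exists.
Bézout: 1 = 24·782 − 383·49.
So 49⁻¹ ≡ −383 ≡ 399 (mod 782).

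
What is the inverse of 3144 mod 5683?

5683 = 1×3144 + 2539
3144 = 1×2539 + 605
2539 = 4×605 + 119
605 = 5×119 + 10
119 = 11×10 + 9
10 = 1×9 + 1
9 = 9×1 + 0
gcd(3144, 5683) = 1, so the inverse exists.
Bézout: 1 = −317×5683 + 573×3144.
So 3144⁻¹ ≡ 573 (mod 5683).

573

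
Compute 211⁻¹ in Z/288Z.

Apply the Euclidean algorithm and back-substitute:
288 = 1×211 + 77
211 = 2×77 + 57
77 = 1×57 + 20
57 = 2×20 + 17
20 = 1×17 + 3
17 = 5×3 + 2
3 = 1×2 + 1
2 = 2×1 + 0
gcd(211, 288) = 1, so the inverse exists.
Bézout: 1 = 74×288 − 101×211.
So 211⁻¹ ≡ −101 ≡ 187 (mod 288).

187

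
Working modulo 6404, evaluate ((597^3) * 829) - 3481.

(597)^3 ≡ 3273 (mod 6404)
3273 * 829 = 2713317 ≡ 4425 (mod 6404)
4425 - 3481 = 944

944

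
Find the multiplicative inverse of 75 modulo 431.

431 = 5*75 + 56
75 = 1*56 + 19
56 = 2*19 + 18
19 = 1*18 + 1
18 = 18*1 + 0
gcd(75, 431) = 1, so the inverse exists.
Bézout: 1 = −4*431 + 23*75.
So 75⁻¹ ≡ 23 (mod 431).

23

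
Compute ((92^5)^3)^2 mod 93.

(92)^5 ≡ 92 (mod 93)
(92)^3 ≡ 92 (mod 93)
(92)^2 ≡ 1 (mod 93)

1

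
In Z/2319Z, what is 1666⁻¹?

277

Run the extended Euclidean algorithm:
2319 = 1·1666 + 653
1666 = 2·653 + 360
653 = 1·360 + 293
360 = 1·293 + 67
293 = 4·67 + 25
67 = 2·25 + 17
25 = 1·17 + 8
17 = 2·8 + 1
8 = 8·1 + 0
gcd(1666, 2319) = 1, so the inverse exists.
Back-substitute for 1:
1 = 1·17 − 2·8
  = −2·25 + 3·17
  = 3·67 − 8·25
  = −8·293 + 35·67
  = 35·360 − 43·293
  = −43·653 + 78·360
  = 78·1666 − 199·653
  = −199·2319 + 277·1666
So 1666⁻¹ ≡ 277 (mod 2319).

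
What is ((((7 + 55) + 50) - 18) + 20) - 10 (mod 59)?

7 + 55 = 62 ≡ 3 (mod 59)
3 + 50 = 53
53 - 18 = 35
35 + 20 = 55
55 - 10 = 45

45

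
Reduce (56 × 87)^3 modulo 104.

56 × 87 = 4872 ≡ 88 (mod 104)
(88)^3 ≡ 64 (mod 104)

64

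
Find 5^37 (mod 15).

37 in binary is 100101, i.e. 37 = 32 + 4 + 1.
5^1 ≡ 5 (mod 15)
5^2 ≡ 5^2 = 25 ≡ 10 (mod 15)
5^4 ≡ 10^2 = 100 ≡ 10 (mod 15)
5^8 ≡ 10^2 = 100 ≡ 10 (mod 15)
5^16 ≡ 10^2 = 100 ≡ 10 (mod 15)
5^32 ≡ 10^2 = 100 ≡ 10 (mod 15)
5^37 = 5^32 * 5^4 * 5^1 ≡ 10 * 10 * 5 (mod 15).
Accumulate the product:
10 * 10 = 100 ≡ 10
10 * 5 = 50 ≡ 5

5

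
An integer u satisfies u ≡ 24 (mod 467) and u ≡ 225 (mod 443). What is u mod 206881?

467⁻¹ mod 443: 467*240 ≡ 1 (mod 443), so 467⁻¹ ≡ 240.
u = 24 + 467*((225 − 24)*240 mod 443) = 24 + 467*396 = 184956.
Check: 184956 mod 467 = 24, 184956 mod 443 = 225. ✓

184956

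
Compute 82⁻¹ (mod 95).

73

Run the extended Euclidean algorithm:
95 = 1·82 + 13
82 = 6·13 + 4
13 = 3·4 + 1
4 = 4·1 + 0
gcd(82, 95) = 1, so the inverse exists.
Back-substitute for 1:
1 = 1·13 − 3·4
  = −3·82 + 19·13
  = 19·95 − 22·82
So 82⁻¹ ≡ −22 ≡ 73 (mod 95).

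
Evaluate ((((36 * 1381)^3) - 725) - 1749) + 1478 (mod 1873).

36 * 1381 = 49716 ≡ 1018 (mod 1873)
(1018)^3 ≡ 1217 (mod 1873)
1217 - 725 = 492
492 - 1749 = -1257 ≡ 616 (mod 1873)
616 + 1478 = 2094 ≡ 221 (mod 1873)

221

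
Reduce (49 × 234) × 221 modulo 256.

98

49 × 234 = 11466 ≡ 202 (mod 256)
202 × 221 = 44642 ≡ 98 (mod 256)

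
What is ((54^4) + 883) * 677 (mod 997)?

173

(54)^4 ≡ 640 (mod 997)
640 + 883 = 1523 ≡ 526 (mod 997)
526 * 677 = 356102 ≡ 173 (mod 997)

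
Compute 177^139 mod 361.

232

139 in binary is 10001011, i.e. 139 = 128 + 8 + 2 + 1.
177^1 ≡ 177 (mod 361)
177^2 ≡ 177^2 = 31329 ≡ 283 (mod 361)
177^4 ≡ 283^2 = 80089 ≡ 308 (mod 361)
177^8 ≡ 308^2 = 94864 ≡ 282 (mod 361)
177^16 ≡ 282^2 = 79524 ≡ 104 (mod 361)
177^32 ≡ 104^2 = 10816 ≡ 347 (mod 361)
177^64 ≡ 347^2 = 120409 ≡ 196 (mod 361)
177^128 ≡ 196^2 = 38416 ≡ 150 (mod 361)
177^139 = 177^128 * 177^8 * 177^2 * 177^1 ≡ 150 * 282 * 283 * 177 (mod 361).
Accumulate the product:
150 * 282 = 42300 ≡ 63
63 * 283 = 17829 ≡ 140
140 * 177 = 24780 ≡ 232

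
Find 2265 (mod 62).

2265 = 36·62 + 33, so 2265 ≡ 33 (mod 62).

33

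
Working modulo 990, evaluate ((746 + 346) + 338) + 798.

248

746 + 346 = 1092 ≡ 102 (mod 990)
102 + 338 = 440
440 + 798 = 1238 ≡ 248 (mod 990)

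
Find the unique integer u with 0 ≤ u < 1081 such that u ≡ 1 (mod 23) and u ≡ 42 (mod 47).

23⁻¹ mod 47: 23·45 ≡ 1 (mod 47), so 23⁻¹ ≡ 45.
u = 1 + 23·((42 − 1)·45 mod 47) = 1 + 23·12 = 277.

277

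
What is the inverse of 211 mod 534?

By the extended Euclidean algorithm:
534 = 2×211 + 112
211 = 1×112 + 99
112 = 1×99 + 13
99 = 7×13 + 8
13 = 1×8 + 5
8 = 1×5 + 3
5 = 1×3 + 2
3 = 1×2 + 1
2 = 2×1 + 0
gcd(211, 534) = 1, so the inverse exists.
Back-substitute for 1:
1 = 1×3 − 1×2
  = −1×5 + 2×3
  = 2×8 − 3×5
  = −3×13 + 5×8
  = 5×99 − 38×13
  = −38×112 + 43×99
  = 43×211 − 81×112
  = −81×534 + 205×211
So 211⁻¹ ≡ 205 (mod 534).

205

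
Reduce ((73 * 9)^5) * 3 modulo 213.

135

73 * 9 = 657 ≡ 18 (mod 213)
(18)^5 ≡ 45 (mod 213)
45 * 3 = 135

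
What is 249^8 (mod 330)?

Compute successive squares:
249^1 ≡ 249 (mod 330)
249^2 ≡ 249^2 = 62001 ≡ 291 (mod 330)
249^4 ≡ 291^2 = 84681 ≡ 201 (mod 330)
249^8 ≡ 201^2 = 40401 ≡ 141 (mod 330)
So 249^8 ≡ 141 (mod 330).

141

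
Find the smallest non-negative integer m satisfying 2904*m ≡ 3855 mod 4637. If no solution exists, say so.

gcd(2904, 4637) = 1, so a unique solution mod 4637 exists.
2904⁻¹ ≡ 2368 (mod 4637).
m ≡ 2368*3855 ≡ 3024 (mod 4637).

3024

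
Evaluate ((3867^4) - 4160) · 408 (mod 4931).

(3867)^4 ≡ 47 (mod 4931)
47 - 4160 = -4113 ≡ 818 (mod 4931)
818 · 408 = 333744 ≡ 3367 (mod 4931)

3367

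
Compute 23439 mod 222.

129

23439 = 105·222 + 129, so 23439 ≡ 129 (mod 222).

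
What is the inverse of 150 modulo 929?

192

929 = 6·150 + 29
150 = 5·29 + 5
29 = 5·5 + 4
5 = 1·4 + 1
4 = 4·1 + 0
gcd(150, 929) = 1, so the inverse exists.
Bézout: 1 = −31·929 + 192·150.
So 150⁻¹ ≡ 192 (mod 929).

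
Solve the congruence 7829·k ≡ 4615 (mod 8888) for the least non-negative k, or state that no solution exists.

gcd(7829, 8888) = 1, so a unique solution mod 8888 exists.
7829⁻¹ ≡ 8653 (mod 8888).
k ≡ 8653·4615 ≡ 8699 (mod 8888).

8699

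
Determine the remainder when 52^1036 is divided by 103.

1036 in binary is 10000001100, i.e. 1036 = 1024 + 8 + 4.
52^1 ≡ 52 (mod 103)
52^2 ≡ 52^2 = 2704 ≡ 26 (mod 103)
52^4 ≡ 26^2 = 676 ≡ 58 (mod 103)
52^8 ≡ 58^2 = 3364 ≡ 68 (mod 103)
52^16 ≡ 68^2 = 4624 ≡ 92 (mod 103)
52^32 ≡ 92^2 = 8464 ≡ 18 (mod 103)
52^64 ≡ 18^2 = 324 ≡ 15 (mod 103)
52^128 ≡ 15^2 = 225 ≡ 19 (mod 103)
52^256 ≡ 19^2 = 361 ≡ 52 (mod 103)
52^512 ≡ 52^2 = 2704 ≡ 26 (mod 103)
52^1024 ≡ 26^2 = 676 ≡ 58 (mod 103)
52^1036 = 52^1024 · 52^8 · 52^4 ≡ 58 · 68 · 58 (mod 103).
Accumulate the product:
58 · 68 = 3944 ≡ 30
30 · 58 = 1740 ≡ 92

92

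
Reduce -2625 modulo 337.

-2625 = -8×337 + 71, so -2625 ≡ 71 (mod 337).

71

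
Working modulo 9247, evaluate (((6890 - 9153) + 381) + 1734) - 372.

6890 - 9153 = -2263 ≡ 6984 (mod 9247)
6984 + 381 = 7365
7365 + 1734 = 9099
9099 - 372 = 8727

8727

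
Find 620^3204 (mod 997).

961

620^1 ≡ 620 (mod 997)
620^2 ≡ 620^2 = 384400 ≡ 555 (mod 997)
620^4 ≡ 555^2 = 308025 ≡ 949 (mod 997)
620^8 ≡ 949^2 = 900601 ≡ 310 (mod 997)
620^16 ≡ 310^2 = 96100 ≡ 388 (mod 997)
620^32 ≡ 388^2 = 150544 ≡ 994 (mod 997)
620^64 ≡ 994^2 = 988036 ≡ 9 (mod 997)
620^128 ≡ 9^2 = 81 (mod 997)
620^256 ≡ 81^2 = 6561 ≡ 579 (mod 997)
620^512 ≡ 579^2 = 335241 ≡ 249 (mod 997)
620^1024 ≡ 249^2 = 62001 ≡ 187 (mod 997)
620^2048 ≡ 187^2 = 34969 ≡ 74 (mod 997)
620^3204 = 620^2048 × 620^1024 × 620^128 × 620^4 ≡ 74 × 187 × 81 × 949 (mod 997).
Accumulate the product:
74 × 187 = 13838 ≡ 877
877 × 81 = 71037 ≡ 250
250 × 949 = 237250 ≡ 961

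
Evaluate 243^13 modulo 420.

By square-and-multiply:
243^1 ≡ 243 (mod 420)
243^2 ≡ 243^2 = 59049 ≡ 249 (mod 420)
243^4 ≡ 249^2 = 62001 ≡ 261 (mod 420)
243^8 ≡ 261^2 = 68121 ≡ 81 (mod 420)
243^13 = 243^8 * 243^4 * 243^1 ≡ 81 * 261 * 243 (mod 420).
Accumulate the product:
81 * 261 = 21141 ≡ 141
141 * 243 = 34263 ≡ 243

243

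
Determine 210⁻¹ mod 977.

Apply the Euclidean algorithm and back-substitute:
977 = 4*210 + 137
210 = 1*137 + 73
137 = 1*73 + 64
73 = 1*64 + 9
64 = 7*9 + 1
9 = 9*1 + 0
gcd(210, 977) = 1, so the inverse exists.
Back-substitute for 1:
1 = 1*64 − 7*9
  = −7*73 + 8*64
  = 8*137 − 15*73
  = −15*210 + 23*137
  = 23*977 − 107*210
So 210⁻¹ ≡ −107 ≡ 870 (mod 977).

870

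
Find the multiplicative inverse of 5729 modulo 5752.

By the extended Euclidean algorithm:
5752 = 1·5729 + 23
5729 = 249·23 + 2
23 = 11·2 + 1
2 = 2·1 + 0
gcd(5729, 5752) = 1, so the inverse exists.
Back-substitute for 1:
1 = 1·23 − 11·2
  = −11·5729 + 2740·23
  = 2740·5752 − 2751·5729
So 5729⁻¹ ≡ −2751 ≡ 3001 (mod 5752).

3001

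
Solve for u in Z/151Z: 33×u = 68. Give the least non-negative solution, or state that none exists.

89

gcd(33, 151) = 1, so a unique solution mod 151 exists.
33⁻¹ ≡ 119 (mod 151).
u ≡ 119×68 ≡ 89 (mod 151).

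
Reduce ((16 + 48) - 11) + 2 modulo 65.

55

16 + 48 = 64
64 - 11 = 53
53 + 2 = 55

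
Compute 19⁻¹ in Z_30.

19

Run the extended Euclidean algorithm:
30 = 1*19 + 11
19 = 1*11 + 8
11 = 1*8 + 3
8 = 2*3 + 2
3 = 1*2 + 1
2 = 2*1 + 0
gcd(19, 30) = 1, so the inverse exists.
Back-substitute for 1:
1 = 1*3 − 1*2
  = −1*8 + 3*3
  = 3*11 − 4*8
  = −4*19 + 7*11
  = 7*30 − 11*19
So 19⁻¹ ≡ −11 ≡ 19 (mod 30).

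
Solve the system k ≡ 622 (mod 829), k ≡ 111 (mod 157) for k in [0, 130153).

829⁻¹ mod 157: 829·25 ≡ 1 (mod 157), so 829⁻¹ ≡ 25.
k = 622 + 829·((111 − 622)·25 mod 157) = 622 + 829·99 = 82693.

82693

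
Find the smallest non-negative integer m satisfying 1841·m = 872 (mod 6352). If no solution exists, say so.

3192

gcd(1841, 6352) = 1, so a unique solution mod 6352 exists.
1841⁻¹ ≡ 2881 (mod 6352).
m ≡ 2881·872 ≡ 3192 (mod 6352).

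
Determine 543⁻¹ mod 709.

457

709 = 1*543 + 166
543 = 3*166 + 45
166 = 3*45 + 31
45 = 1*31 + 14
31 = 2*14 + 3
14 = 4*3 + 2
3 = 1*2 + 1
2 = 2*1 + 0
gcd(543, 709) = 1, so the inverse exists.
Bézout: 1 = 193*709 − 252*543.
So 543⁻¹ ≡ −252 ≡ 457 (mod 709).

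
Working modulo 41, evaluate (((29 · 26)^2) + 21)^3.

29 · 26 = 754 ≡ 16 (mod 41)
(16)^2 ≡ 10 (mod 41)
10 + 21 = 31
(31)^3 ≡ 25 (mod 41)

25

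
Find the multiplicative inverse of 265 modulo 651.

By the extended Euclidean algorithm:
651 = 2*265 + 121
265 = 2*121 + 23
121 = 5*23 + 6
23 = 3*6 + 5
6 = 1*5 + 1
5 = 5*1 + 0
gcd(265, 651) = 1, so the inverse exists.
Back-substitute for 1:
1 = 1*6 − 1*5
  = −1*23 + 4*6
  = 4*121 − 21*23
  = −21*265 + 46*121
  = 46*651 − 113*265
So 265⁻¹ ≡ −113 ≡ 538 (mod 651).

538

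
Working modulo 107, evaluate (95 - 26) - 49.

95 - 26 = 69
69 - 49 = 20

20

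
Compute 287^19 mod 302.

295

By square-and-multiply:
19 in binary is 10011, i.e. 19 = 16 + 2 + 1.
287^1 ≡ 287 (mod 302)
287^2 ≡ 287^2 = 82369 ≡ 225 (mod 302)
287^4 ≡ 225^2 = 50625 ≡ 191 (mod 302)
287^8 ≡ 191^2 = 36481 ≡ 241 (mod 302)
287^16 ≡ 241^2 = 58081 ≡ 97 (mod 302)
287^19 = 287^16 × 287^2 × 287^1 ≡ 97 × 225 × 287 (mod 302).
Accumulate the product:
97 × 225 = 21825 ≡ 81
81 × 287 = 23247 ≡ 295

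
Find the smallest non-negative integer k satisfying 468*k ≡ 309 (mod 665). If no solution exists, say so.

gcd(468, 665) = 1, so a unique solution mod 665 exists.
468⁻¹ ≡ 27 (mod 665).
k ≡ 27*309 ≡ 363 (mod 665).

363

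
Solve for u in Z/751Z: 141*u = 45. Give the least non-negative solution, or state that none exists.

gcd(141, 751) = 1, so a unique solution mod 751 exists.
141⁻¹ ≡ 506 (mod 751).
u ≡ 506*45 ≡ 240 (mod 751).

240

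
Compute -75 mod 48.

21

-75 = -2*48 + 21, so -75 ≡ 21 (mod 48).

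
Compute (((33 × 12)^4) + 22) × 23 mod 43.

33 × 12 = 396 ≡ 9 (mod 43)
(9)^4 ≡ 25 (mod 43)
25 + 22 = 47 ≡ 4 (mod 43)
4 × 23 = 92 ≡ 6 (mod 43)

6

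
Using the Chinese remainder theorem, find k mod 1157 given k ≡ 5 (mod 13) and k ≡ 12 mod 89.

902

13⁻¹ mod 89: 13×48 ≡ 1 (mod 89), so 13⁻¹ ≡ 48.
k = 5 + 13×((12 − 5)×48 mod 89) = 5 + 13×69 = 902.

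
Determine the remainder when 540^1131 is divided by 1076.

Compute successive squares:
1131 in binary is 10001101011, i.e. 1131 = 1024 + 64 + 32 + 8 + 2 + 1.
540^1 ≡ 540 (mod 1076)
540^2 ≡ 540^2 = 291600 ≡ 4 (mod 1076)
540^4 ≡ 4^2 = 16 (mod 1076)
540^8 ≡ 16^2 = 256 (mod 1076)
540^16 ≡ 256^2 = 65536 ≡ 976 (mod 1076)
540^32 ≡ 976^2 = 952576 ≡ 316 (mod 1076)
540^64 ≡ 316^2 = 99856 ≡ 864 (mod 1076)
540^128 ≡ 864^2 = 746496 ≡ 828 (mod 1076)
540^256 ≡ 828^2 = 685584 ≡ 172 (mod 1076)
540^512 ≡ 172^2 = 29584 ≡ 532 (mod 1076)
540^1024 ≡ 532^2 = 283024 ≡ 36 (mod 1076)
540^1131 = 540^1024 * 540^64 * 540^32 * 540^8 * 540^2 * 540^1 ≡ 36 * 864 * 316 * 256 * 4 * 540 (mod 1076).
Accumulate the product:
36 * 864 = 31104 ≡ 976
976 * 316 = 308416 ≡ 680
680 * 256 = 174080 ≡ 844
844 * 4 = 3376 ≡ 148
148 * 540 = 79920 ≡ 296

296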